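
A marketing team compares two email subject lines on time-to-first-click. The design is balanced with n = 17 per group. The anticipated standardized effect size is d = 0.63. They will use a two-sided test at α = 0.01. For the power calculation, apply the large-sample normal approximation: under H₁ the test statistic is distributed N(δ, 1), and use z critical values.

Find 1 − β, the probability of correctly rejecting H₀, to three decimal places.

Noncentrality parameter: δ = d·√(n/2) = 0.63 × √(17/2) = 1.8367
Two-sided α = 0.01 → critical value z_{0.005} = 2.576.
Power = Φ(δ − 2.576) + Φ(−δ − 2.576) = Φ(-0.739) + Φ(-4.413) = 0.2299 + 0.0000 = 0.2299.

Power ≈ 0.230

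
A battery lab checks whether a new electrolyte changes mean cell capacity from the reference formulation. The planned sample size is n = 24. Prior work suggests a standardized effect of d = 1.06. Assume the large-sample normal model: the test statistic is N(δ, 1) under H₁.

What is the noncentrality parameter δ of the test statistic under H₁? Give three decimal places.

δ = d·√n = 1.06 × √24 = 5.1929

δ ≈ 5.193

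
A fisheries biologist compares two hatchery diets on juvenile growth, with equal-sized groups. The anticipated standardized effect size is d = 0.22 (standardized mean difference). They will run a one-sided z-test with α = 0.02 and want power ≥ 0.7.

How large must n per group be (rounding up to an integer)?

n = 275 per group

For power 0.7 need Φ(δ − z_{0.02}) = 0.7, so δ = z_{0.02} + z_{0.30} = 2.054 + 0.524 = 2.578.
δ = d·√(n/2) ⇒ n = 2(δ/d)² = 2 × (2.578 / 0.22)² = 274.66.
Rounding up, n = 275 per group.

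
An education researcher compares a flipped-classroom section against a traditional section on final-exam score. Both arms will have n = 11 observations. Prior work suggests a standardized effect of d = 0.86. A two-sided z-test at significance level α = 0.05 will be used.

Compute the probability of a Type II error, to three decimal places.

Noncentrality parameter: δ = d·√(n/2) = 0.86 × √(11/2) = 2.0169
Two-sided α = 0.05 → critical value z_{0.025} = 1.960.
Power = Φ(δ − 1.960) + Φ(−δ − 1.960) = Φ(0.057) + Φ(-3.977) = 0.5227 + 0.0000 = 0.5227.
Type II error: β = 1 − power = 1 − 0.5227 = 0.4773.

β ≈ 0.477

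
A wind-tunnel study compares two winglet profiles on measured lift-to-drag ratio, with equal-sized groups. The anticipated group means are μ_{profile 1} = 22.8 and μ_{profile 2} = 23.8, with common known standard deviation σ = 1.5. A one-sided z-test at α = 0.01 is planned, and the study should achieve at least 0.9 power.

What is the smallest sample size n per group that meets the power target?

n = 59 per group

Standardized effect: d = |μ_{profile 1} − μ_{profile 2}| / σ = |22.8 − 23.8| / 1.5 = 0.6667
For power 0.9 need Φ(δ − z_{0.01}) = 0.9, so δ = z_{0.01} + z_{0.10} = 2.326 + 1.282 = 3.608.
δ = d·√(n/2) ⇒ n = 2(δ/d)² = 2 × (3.608 / 0.6667)² = 58.58.
Rounding up, n = 59 per group.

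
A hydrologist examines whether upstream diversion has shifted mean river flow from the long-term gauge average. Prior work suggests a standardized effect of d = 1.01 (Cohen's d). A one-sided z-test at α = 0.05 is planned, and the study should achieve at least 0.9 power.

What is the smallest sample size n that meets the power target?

n = 9

For power 0.9 need Φ(δ − z_{0.05}) = 0.9, so δ = z_{0.05} + z_{0.10} = 1.645 + 1.282 = 2.926.
δ = d·√n ⇒ n = (δ/d)² = (2.926 / 1.01)² = 8.40.
Rounding up, n = 9.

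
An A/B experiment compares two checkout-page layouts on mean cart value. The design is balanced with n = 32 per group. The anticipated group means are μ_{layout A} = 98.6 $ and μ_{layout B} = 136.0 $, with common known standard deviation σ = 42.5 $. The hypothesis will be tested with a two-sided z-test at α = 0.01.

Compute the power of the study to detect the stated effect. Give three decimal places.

Standardized effect: d = |μ_{layout A} − μ_{layout B}| / σ = |98.6 − 136.0| / 42.5 = 0.8800
Noncentrality parameter: δ = d·√(n/2) = 0.8800 × √(32/2) = 3.5200
Critical value for a two-sided test at α = 0.01: z_{α/2} = 2.576.
Power = Φ(δ − 2.576) + Φ(−δ − 2.576) = Φ(0.944) + Φ(-6.096) = 0.8275 + 0.0000 = 0.8275.

Power ≈ 0.827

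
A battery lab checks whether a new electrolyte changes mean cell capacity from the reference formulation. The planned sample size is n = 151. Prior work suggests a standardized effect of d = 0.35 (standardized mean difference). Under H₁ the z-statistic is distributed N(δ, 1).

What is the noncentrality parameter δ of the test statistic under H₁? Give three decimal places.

δ ≈ 4.301

The noncentrality parameter scales effect size by the design's sample-size factor: δ = d·√n = 0.35 × √151 = 4.3009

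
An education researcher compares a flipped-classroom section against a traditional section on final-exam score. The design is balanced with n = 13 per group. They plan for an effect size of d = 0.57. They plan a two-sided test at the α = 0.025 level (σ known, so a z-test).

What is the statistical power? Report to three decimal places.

Power ≈ 0.215

Noncentrality parameter: λ = d·√(n/2) = 0.57 × √(13/2) = 1.4532
Critical value for a two-sided test at α = 0.025: z_{α/2} = 2.241.
Power = Φ(λ − 2.241) + Φ(−λ − 2.241) = Φ(-0.788) + Φ(-3.695) = 0.2153 + 0.0001 = 0.2154.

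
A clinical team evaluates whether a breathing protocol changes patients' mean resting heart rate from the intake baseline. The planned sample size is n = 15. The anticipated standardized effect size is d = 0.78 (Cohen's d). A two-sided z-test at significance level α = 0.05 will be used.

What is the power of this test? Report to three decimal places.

Power ≈ 0.856

Noncentrality parameter: δ = d·√n = 0.78 × √15 = 3.0209
Critical value for a two-sided test at α = 0.05: z_{α/2} = 1.960.
Power = Φ(δ − 1.960) + Φ(−δ − 1.960) = Φ(1.061) + Φ(-4.981) = 0.8556 + 0.0000 = 0.8556.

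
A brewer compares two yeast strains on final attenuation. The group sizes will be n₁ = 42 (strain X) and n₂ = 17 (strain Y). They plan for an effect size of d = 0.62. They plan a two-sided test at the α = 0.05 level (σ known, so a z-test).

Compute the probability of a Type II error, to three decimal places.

Noncentrality parameter: δ = d / √(1/n₁ + 1/n₂) = 0.62 / √(1/42 + 1/17) = 2.1568
Two-sided α = 0.05 → critical value z_{0.025} = 1.960.
Power = Φ(δ − 1.960) + Φ(−δ − 1.960) = Φ(0.197) + Φ(-4.117) = 0.5780 + 0.0000 = 0.5781.
Type II error: β = 1 − power = 1 − 0.5781 = 0.4219.

β ≈ 0.422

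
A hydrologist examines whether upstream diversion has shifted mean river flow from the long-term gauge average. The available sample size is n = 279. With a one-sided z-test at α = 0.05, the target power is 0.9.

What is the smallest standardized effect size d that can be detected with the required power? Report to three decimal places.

d ≈ 0.175

Need Φ(δ − 1.645) = 0.9, so δ = 1.645 + 1.282 = 2.926.
δ = d·√n ⇒ d = δ/√n = 2.926/√279 = 0.1752.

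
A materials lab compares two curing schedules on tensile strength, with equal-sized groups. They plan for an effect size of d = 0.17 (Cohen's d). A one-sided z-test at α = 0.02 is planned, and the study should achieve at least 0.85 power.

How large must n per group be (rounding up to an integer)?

For power 0.85 need Φ(δ − z_{0.02}) = 0.85, so δ = z_{0.02} + z_{0.15} = 2.054 + 1.036 = 3.090.
δ = d·√(n/2) ⇒ n = 2(δ/d)² = 2 × (3.090 / 0.17)² = 660.85.
Round up to the next whole unit.

n = 661 per group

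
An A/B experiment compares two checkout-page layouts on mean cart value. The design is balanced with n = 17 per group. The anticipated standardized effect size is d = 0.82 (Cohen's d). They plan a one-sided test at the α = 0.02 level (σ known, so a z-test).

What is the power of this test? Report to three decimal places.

Power ≈ 0.632

Noncentrality parameter: λ = d·√(n/2) = 0.82 × √(17/2) = 2.3907
Critical value for a one-sided test at α = 0.02: z_α = 2.054.
Power = Φ(λ − 2.054) = Φ(0.337) = 0.6319.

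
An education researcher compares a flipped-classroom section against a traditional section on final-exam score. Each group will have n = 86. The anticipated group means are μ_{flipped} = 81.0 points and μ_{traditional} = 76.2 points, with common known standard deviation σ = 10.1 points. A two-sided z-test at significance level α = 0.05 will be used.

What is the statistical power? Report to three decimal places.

Standardized effect: d = |μ_{flipped} − μ_{traditional}| / σ = |81.0 − 76.2| / 10.1 = 0.4752
Noncentrality parameter: δ = d·√(n/2) = 0.4752 × √(86/2) = 3.1164
Critical value for a two-sided test at α = 0.05: z_{α/2} = 1.960.
Power = Φ(δ − 1.960) + Φ(−δ − 1.960) = Φ(1.156) + Φ(-5.076) = 0.8762 + 0.0000 = 0.8763.

Power ≈ 0.876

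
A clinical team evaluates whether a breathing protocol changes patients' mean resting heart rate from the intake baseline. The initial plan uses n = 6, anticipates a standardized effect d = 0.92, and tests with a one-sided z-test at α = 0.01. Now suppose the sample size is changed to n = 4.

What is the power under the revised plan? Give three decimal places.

Power ≈ 0.313

With n = 4: δ = d·√n = 0.92 × √4 = 1.8400. Critical value z_{0.01} = 2.326.
Revised power = Φ(δ − 2.326) = Φ(-0.486) = 0.3134.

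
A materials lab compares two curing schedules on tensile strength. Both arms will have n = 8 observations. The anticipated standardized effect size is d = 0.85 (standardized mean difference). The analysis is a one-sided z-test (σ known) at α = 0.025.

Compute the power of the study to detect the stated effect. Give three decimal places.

Noncentrality parameter: δ = d·√(n/2) = 0.85 × √(8/2) = 1.7000
One-sided α = 0.025 → critical value z_{0.025} = 1.960.
Power = Φ(δ − 1.960) = Φ(-0.260) = 0.3974.

Power ≈ 0.397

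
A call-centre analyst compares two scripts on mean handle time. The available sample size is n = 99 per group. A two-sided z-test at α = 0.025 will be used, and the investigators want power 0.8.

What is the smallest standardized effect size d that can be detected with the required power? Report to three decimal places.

Need Φ(δ − 2.241) = 0.8, so δ = 2.241 + 0.842 = 3.083.
(The second rejection-region term Φ(−δ − z_{α/2}) is negligible and dropped.)
δ = d·√(n/2) ⇒ d = δ/√(n/2) = 3.083/√(99/2) = 0.4382.

d ≈ 0.438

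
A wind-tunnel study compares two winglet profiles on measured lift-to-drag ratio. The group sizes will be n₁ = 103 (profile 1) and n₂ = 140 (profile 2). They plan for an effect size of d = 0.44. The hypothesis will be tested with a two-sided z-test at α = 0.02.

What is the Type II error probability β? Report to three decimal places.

β ≈ 0.144

Noncentrality parameter: δ = d / √(1/n₁ + 1/n₂) = 0.44 / √(1/103 + 1/140) = 3.3895
Critical value for a two-sided test at α = 0.02: z_{α/2} = 2.326.
Power = Φ(δ − 2.326) + Φ(−δ − 2.326) = Φ(1.063) + Φ(-5.716) = 0.8561 + 0.0000 = 0.8561.
Type II error: β = 1 − power = 1 − 0.8561 = 0.1439.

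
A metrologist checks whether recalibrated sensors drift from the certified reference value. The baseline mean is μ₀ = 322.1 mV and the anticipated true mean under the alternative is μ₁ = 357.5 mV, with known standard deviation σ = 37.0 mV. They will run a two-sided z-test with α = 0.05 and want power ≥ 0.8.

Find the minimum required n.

Standardized effect: d = |μ₁ − μ₀| / σ = |357.5 − 322.1| / 37.0 = 0.9568
For power 0.8 need Φ(δ − z_{0.025}) = 0.8, so δ = z_{0.025} + z_{0.20} = 1.960 + 0.842 = 2.802.
(Ignoring the negligible lower-tail rejection probability gives the usual closed-form inversion.)
δ = d·√n ⇒ n = (δ/d)² = (2.802 / 0.9568)² = 8.57.
Rounding up, n = 9.

n = 9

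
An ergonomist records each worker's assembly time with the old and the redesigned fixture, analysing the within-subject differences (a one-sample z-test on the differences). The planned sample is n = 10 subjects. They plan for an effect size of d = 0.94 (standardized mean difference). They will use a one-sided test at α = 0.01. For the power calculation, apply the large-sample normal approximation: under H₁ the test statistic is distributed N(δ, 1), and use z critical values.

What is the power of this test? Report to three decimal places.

Power ≈ 0.741

Noncentrality parameter: δ = d·√n = 0.94 × √10 = 2.9725
One-sided α = 0.01 → critical value z_{0.01} = 2.326.
Power = Φ(δ − 2.326) = Φ(0.646) = 0.7409.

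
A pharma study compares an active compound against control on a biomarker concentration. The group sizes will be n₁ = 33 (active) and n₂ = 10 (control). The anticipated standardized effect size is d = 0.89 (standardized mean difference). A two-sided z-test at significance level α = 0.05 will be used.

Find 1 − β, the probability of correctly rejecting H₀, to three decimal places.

Power ≈ 0.693

Noncentrality parameter: δ = d / √(1/n₁ + 1/n₂) = 0.89 / √(1/33 + 1/10) = 2.4655
Two-sided α = 0.05 → critical value z_{0.025} = 1.960.
Power = Φ(δ − 1.960) + Φ(−δ − 1.960) = Φ(0.506) + Φ(-4.426) = 0.6934 + 0.0000 = 0.6934.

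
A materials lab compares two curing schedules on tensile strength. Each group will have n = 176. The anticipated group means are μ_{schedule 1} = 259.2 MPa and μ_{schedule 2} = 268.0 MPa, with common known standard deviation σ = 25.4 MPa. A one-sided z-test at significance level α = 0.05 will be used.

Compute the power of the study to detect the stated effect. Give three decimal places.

Standardized effect: d = |μ_{schedule 1} − μ_{schedule 2}| / σ = |259.2 − 268.0| / 25.4 = 0.3465
Noncentrality parameter: δ = d·√(n/2) = 0.3465 × √(176/2) = 3.2501
One-sided α = 0.05 → critical value z_{0.05} = 1.645.
Power = Φ(δ − 1.645) = Φ(1.605) = 0.9458.

Power ≈ 0.946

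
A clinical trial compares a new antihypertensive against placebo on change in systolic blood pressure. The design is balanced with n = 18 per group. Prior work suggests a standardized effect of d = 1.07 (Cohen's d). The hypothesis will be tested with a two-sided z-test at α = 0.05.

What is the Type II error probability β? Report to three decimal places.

β ≈ 0.106

Noncentrality parameter: δ = d·√(n/2) = 1.07 × √(18/2) = 3.2100
Critical value for a two-sided test at α = 0.05: z_{α/2} = 1.960.
Power = Φ(δ − 1.960) + Φ(−δ − 1.960) = Φ(1.250) + Φ(-5.170) = 0.8944 + 0.0000 = 0.8944.
Type II error: β = 1 − power = 1 − 0.8944 = 0.1056.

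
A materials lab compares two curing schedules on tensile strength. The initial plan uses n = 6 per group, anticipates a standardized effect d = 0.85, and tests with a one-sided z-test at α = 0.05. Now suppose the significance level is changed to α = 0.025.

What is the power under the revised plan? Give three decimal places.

Power ≈ 0.313

δ = d·√(n/2) = 0.85 × √(6/2) = 1.4722 (unchanged). New critical value: z_{0.025} = 1.960.
Revised power = Φ(δ − 1.960) = Φ(-0.488) = 0.3129.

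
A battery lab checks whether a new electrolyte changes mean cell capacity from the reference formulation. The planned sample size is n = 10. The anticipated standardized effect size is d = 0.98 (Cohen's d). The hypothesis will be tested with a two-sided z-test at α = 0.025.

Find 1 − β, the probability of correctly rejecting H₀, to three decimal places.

Power ≈ 0.804

Noncentrality parameter: δ = d·√n = 0.98 × √10 = 3.0990
Two-sided α = 0.025 → critical value z_{0.0125} = 2.241.
Power = Φ(δ − 2.241) + Φ(−δ − 2.241) = Φ(0.858) + Φ(-5.340) = 0.8045 + 0.0000 = 0.8045.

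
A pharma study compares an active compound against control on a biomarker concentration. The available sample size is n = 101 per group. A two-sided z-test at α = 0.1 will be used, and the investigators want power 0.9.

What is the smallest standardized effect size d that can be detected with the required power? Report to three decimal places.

d ≈ 0.412

Required noncentrality: δ = z_{0.05} + z_{0.10} = 1.645 + 1.282 = 2.926.
(The second rejection-region term Φ(−δ − z_{α/2}) is negligible and dropped.)
δ = d·√(n/2) ⇒ d = δ/√(n/2) = 2.926/√(101/2) = 0.4118.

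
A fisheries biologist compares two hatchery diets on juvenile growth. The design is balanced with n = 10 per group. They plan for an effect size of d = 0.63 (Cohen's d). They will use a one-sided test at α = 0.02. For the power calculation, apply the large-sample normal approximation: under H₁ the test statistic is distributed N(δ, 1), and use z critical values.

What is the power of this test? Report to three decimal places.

Noncentrality parameter: λ = d·√(n/2) = 0.63 × √(10/2) = 1.4087
Critical value for a one-sided test at α = 0.02: z_α = 2.054.
Power = P(Z > 2.054 − λ) = Φ(-0.645) = 0.2595.

Power ≈ 0.259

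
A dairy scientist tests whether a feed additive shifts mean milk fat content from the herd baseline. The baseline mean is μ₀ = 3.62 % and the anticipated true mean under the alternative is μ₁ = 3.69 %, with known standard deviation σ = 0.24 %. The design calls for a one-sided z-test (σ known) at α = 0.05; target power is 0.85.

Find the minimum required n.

n = 85

Standardized effect: d = |μ₁ − μ₀| / σ = |3.69 − 3.62| / 0.24 = 0.2917
For power 0.85 need Φ(δ − z_{0.05}) = 0.85, so δ = z_{0.05} + z_{0.15} = 1.645 + 1.036 = 2.681.
δ = d·√n ⇒ n = (δ/d)² = (2.681 / 0.2917)² = 84.51.
Round up to the next whole unit.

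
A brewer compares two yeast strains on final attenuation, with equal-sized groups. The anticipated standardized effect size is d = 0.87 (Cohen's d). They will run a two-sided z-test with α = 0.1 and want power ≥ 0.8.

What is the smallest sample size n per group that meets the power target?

Set Φ(δ − 1.645) = 0.8; then δ − 1.645 = Φ⁻¹(0.8) = 0.842, giving δ = 2.486.
(The Φ(−δ − z_{α/2}) term is vanishingly small for δ > 0 and is dropped in the standard sample-size formula.)
δ = d·√(n/2) ⇒ n = 2(δ/d)² = 2 × (2.486 / 0.87)² = 16.34.
Rounding up, n = 17 per group.

n = 17 per group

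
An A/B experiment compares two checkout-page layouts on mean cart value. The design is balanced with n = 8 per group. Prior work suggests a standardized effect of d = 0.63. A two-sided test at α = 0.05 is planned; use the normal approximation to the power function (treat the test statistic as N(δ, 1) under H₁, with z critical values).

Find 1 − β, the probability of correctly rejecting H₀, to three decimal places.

Power ≈ 0.243

Noncentrality parameter: δ = d·√(n/2) = 0.63 × √(8/2) = 1.2600
Critical value for a two-sided test at α = 0.05: z_{α/2} = 1.960.
Power = Φ(δ − 1.960) + Φ(−δ − 1.960) = Φ(-0.700) + Φ(-3.220) = 0.2420 + 0.0006 = 0.2426.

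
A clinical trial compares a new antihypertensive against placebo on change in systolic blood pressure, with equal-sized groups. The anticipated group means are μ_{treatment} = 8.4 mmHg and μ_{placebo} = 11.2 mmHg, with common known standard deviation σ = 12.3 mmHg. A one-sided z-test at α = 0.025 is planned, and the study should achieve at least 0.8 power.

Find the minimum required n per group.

n = 303 per group

Standardized effect: d = |μ_{treatment} − μ_{placebo}| / σ = |8.4 − 11.2| / 12.3 = 0.2276
For power 0.8 need Φ(δ − z_{0.025}) = 0.8, so δ = z_{0.025} + z_{0.20} = 1.960 + 0.842 = 2.802.
δ = d·√(n/2) ⇒ n = 2(δ/d)² = 2 × (2.802 / 0.2276)² = 302.92.
Rounding up, n = 303 per group.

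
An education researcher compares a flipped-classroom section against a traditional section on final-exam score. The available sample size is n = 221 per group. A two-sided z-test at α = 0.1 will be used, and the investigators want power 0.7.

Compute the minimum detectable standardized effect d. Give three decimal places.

Required noncentrality: δ = z_{0.05} + z_{0.30} = 1.645 + 0.524 = 2.169.
(The second rejection-region term Φ(−δ − z_{α/2}) is negligible and dropped.)
δ = d·√(n/2) ⇒ d = δ/√(n/2) = 2.169/√(221/2) = 0.2064.

d ≈ 0.206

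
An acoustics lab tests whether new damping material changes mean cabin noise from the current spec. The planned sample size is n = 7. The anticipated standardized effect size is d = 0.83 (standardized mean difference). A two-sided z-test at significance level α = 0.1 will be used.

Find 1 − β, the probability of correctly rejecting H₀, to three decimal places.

Noncentrality parameter: δ = d·√n = 0.83 × √7 = 2.1960
Critical value for a two-sided test at α = 0.1: z_{α/2} = 1.645.
Power = Φ(δ − 1.645) + Φ(−δ − 1.645) = Φ(0.551) + Φ(-3.841) = 0.7092 + 0.0001 = 0.7093.

Power ≈ 0.709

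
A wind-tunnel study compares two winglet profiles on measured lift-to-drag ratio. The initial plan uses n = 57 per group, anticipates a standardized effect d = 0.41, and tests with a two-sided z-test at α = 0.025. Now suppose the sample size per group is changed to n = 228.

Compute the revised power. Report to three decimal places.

With n = 228 per group: δ = d·√(n/2) = 0.41 × √(228/2) = 4.3776. Critical value z_{0.0125} = 2.241.
Revised power = Φ(δ − 2.241) + Φ(−δ − 2.241) = Φ(2.136) + Φ(-6.619) = 0.9837 + 0.0000 = 0.9837.

Power ≈ 0.984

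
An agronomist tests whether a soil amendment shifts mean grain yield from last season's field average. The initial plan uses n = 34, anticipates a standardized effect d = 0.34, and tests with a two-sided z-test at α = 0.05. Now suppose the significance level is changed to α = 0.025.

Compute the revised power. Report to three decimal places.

Power ≈ 0.398

δ = d·√n = 0.34 × √34 = 1.9825 (unchanged). New critical value: z_{0.0125} = 2.241.
Revised power = Φ(δ − 2.241) + Φ(−δ − 2.241) = Φ(-0.259) + Φ(-4.224) = 0.3979 + 0.0000 = 0.3979.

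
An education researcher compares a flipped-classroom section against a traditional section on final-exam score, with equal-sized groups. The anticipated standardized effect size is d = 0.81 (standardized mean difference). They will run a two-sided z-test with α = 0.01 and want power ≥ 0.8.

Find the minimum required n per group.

Set Φ(δ − 2.576) = 0.8; then δ − 2.576 = Φ⁻¹(0.8) = 0.842, giving δ = 3.417.
(Ignoring the negligible lower-tail rejection probability gives the usual closed-form inversion.)
δ = d·√(n/2) ⇒ n = 2(δ/d)² = 2 × (3.417 / 0.81)² = 35.60.
Rounding up, n = 36 per group.

n = 36 per group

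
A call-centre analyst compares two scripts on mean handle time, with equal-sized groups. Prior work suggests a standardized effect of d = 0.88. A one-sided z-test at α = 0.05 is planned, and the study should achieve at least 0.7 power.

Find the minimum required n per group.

Set Φ(δ − 1.645) = 0.7; then δ − 1.645 = Φ⁻¹(0.7) = 0.524, giving δ = 2.169.
δ = d·√(n/2) ⇒ n = 2(δ/d)² = 2 × (2.169 / 0.88)² = 12.15.
Round up to the next whole unit.

n = 13 per group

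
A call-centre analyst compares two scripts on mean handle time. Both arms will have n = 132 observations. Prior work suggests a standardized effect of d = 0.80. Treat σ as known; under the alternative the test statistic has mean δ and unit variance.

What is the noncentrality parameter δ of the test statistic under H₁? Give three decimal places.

δ = d·√(n/2) = 0.80 × √(132/2) = 6.4992

δ ≈ 6.499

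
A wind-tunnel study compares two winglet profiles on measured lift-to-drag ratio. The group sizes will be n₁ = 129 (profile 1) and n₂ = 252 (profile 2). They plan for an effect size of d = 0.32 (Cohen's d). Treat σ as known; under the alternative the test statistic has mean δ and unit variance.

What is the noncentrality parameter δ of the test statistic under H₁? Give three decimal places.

δ ≈ 2.956

δ = d / √(1/n₁ + 1/n₂) = 0.32 / √(1/129 + 1/252) = 2.9559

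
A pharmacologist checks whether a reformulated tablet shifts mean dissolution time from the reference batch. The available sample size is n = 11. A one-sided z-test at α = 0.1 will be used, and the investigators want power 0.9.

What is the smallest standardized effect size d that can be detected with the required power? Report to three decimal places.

d ≈ 0.773

Required noncentrality: δ = z_{0.1} + z_{0.10} = 1.282 + 1.282 = 2.563.
δ = d·√n ⇒ d = δ/√n = 2.563/√11 = 0.7728.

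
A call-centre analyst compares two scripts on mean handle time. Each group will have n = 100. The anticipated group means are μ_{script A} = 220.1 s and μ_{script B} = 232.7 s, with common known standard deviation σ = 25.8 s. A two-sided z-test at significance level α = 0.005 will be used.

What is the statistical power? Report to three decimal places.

Standardized effect: d = |μ_{script A} − μ_{script B}| / σ = |220.1 − 232.7| / 25.8 = 0.4884
Noncentrality parameter: δ = d·√(n/2) = 0.4884 × √(100/2) = 3.4533
Two-sided α = 0.005 → critical value z_{0.0025} = 2.807.
Power = Φ(δ − 2.807) + Φ(−δ − 2.807) = Φ(0.646) + Φ(-6.260) = 0.7410 + 0.0000 = 0.7410.

Power ≈ 0.741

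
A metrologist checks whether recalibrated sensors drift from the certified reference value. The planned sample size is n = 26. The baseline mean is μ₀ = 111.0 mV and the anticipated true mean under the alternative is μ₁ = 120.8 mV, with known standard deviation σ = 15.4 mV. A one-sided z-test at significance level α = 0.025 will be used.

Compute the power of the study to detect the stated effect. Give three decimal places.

Standardized effect: d = |μ₁ − μ₀| / σ = |120.8 − 111.0| / 15.4 = 0.6364
Noncentrality parameter: λ = d·√n = 0.6364 × √26 = 3.2448
Critical value for a one-sided test at α = 0.025: z_α = 1.960.
Power = Φ(λ − 1.960) = Φ(1.285) = 0.9006.

Power ≈ 0.901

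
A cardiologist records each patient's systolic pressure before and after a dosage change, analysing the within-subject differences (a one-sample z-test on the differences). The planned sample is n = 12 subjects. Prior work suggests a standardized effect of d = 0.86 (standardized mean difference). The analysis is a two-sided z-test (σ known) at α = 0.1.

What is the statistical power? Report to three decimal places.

Noncentrality parameter: λ = d·√n = 0.86 × √12 = 2.9791
Two-sided α = 0.1 → critical value z_{0.05} = 1.645.
Power = Φ(λ − 1.645) + Φ(−λ − 1.645) = Φ(1.334) + Φ(-4.624) = 0.9089 + 0.0000 = 0.9089.

Power ≈ 0.909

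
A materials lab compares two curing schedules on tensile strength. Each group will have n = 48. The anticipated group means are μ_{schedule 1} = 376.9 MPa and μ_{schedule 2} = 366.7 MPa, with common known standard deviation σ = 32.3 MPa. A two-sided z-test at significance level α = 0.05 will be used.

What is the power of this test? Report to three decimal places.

Power ≈ 0.340

Standardized effect: d = |μ_{schedule 1} − μ_{schedule 2}| / σ = |376.9 − 366.7| / 32.3 = 0.3158
Noncentrality parameter: δ = d·√(n/2) = 0.3158 × √(48/2) = 1.5470
Critical value for a two-sided test at α = 0.05: z_{α/2} = 1.960.
Power = Φ(δ − 1.960) + Φ(−δ − 1.960) = Φ(-0.413) + Φ(-3.507) = 0.3398 + 0.0002 = 0.3401.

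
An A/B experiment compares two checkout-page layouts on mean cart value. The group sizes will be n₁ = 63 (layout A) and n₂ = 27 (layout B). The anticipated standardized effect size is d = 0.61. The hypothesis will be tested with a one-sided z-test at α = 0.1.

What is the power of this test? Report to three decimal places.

Power ≈ 0.915

Noncentrality parameter: λ = d / √(1/n₁ + 1/n₂) = 0.61 / √(1/63 + 1/27) = 2.6519
One-sided α = 0.1 → critical value z_{0.1} = 1.282.
Power = P(Z > 1.282 − λ) = Φ(1.370) = 0.9147.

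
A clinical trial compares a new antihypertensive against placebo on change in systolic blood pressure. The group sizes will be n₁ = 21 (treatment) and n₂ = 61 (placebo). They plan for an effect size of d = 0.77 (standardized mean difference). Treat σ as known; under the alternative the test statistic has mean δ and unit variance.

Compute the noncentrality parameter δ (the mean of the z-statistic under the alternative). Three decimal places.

δ = d / √(1/n₁ + 1/n₂) = 0.77 / √(1/21 + 1/61) = 3.0434

δ ≈ 3.043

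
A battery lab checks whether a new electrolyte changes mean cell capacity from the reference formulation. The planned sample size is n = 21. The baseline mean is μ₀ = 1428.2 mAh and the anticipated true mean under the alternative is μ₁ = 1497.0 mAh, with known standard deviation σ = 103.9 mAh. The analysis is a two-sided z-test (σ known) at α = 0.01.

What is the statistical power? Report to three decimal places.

Standardized effect: d = |μ₁ − μ₀| / σ = |1497.0 − 1428.2| / 103.9 = 0.6622
Noncentrality parameter: δ = d·√n = 0.6622 × √21 = 3.0345
Two-sided α = 0.01 → critical value z_{0.005} = 2.576.
Power = Φ(δ − 2.576) + Φ(−δ − 2.576) = Φ(0.459) + Φ(-5.610) = 0.6768 + 0.0000 = 0.6768.

Power ≈ 0.677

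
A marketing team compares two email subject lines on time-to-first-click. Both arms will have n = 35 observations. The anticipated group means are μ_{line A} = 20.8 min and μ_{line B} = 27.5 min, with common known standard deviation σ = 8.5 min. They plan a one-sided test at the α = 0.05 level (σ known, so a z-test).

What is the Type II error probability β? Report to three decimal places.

Standardized effect: d = |μ_{line A} − μ_{line B}| / σ = |20.8 − 27.5| / 8.5 = 0.7882
Noncentrality parameter: δ = d·√(n/2) = 0.7882 × √(35/2) = 3.2974
One-sided α = 0.05 → critical value z_{0.05} = 1.645.
Power = P(Z > 1.645 − δ) = Φ(1.653) = 0.9508.
Type II error: β = 1 − power = 1 − 0.9508 = 0.0492.

β ≈ 0.049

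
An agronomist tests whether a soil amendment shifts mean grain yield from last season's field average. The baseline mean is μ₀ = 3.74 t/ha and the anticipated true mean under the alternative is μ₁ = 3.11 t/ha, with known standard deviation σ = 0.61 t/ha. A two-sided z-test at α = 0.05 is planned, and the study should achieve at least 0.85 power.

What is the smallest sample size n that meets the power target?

n = 9

Standardized effect: d = |μ₁ − μ₀| / σ = |3.11 − 3.74| / 0.61 = 1.0328
Set Φ(δ − 1.960) = 0.85; then δ − 1.960 = Φ⁻¹(0.85) = 1.036, giving δ = 2.996.
(Ignoring the negligible lower-tail rejection probability gives the usual closed-form inversion.)
δ = d·√n ⇒ n = (δ/d)² = (2.996 / 1.0328)² = 8.42.
Round up to the next whole unit.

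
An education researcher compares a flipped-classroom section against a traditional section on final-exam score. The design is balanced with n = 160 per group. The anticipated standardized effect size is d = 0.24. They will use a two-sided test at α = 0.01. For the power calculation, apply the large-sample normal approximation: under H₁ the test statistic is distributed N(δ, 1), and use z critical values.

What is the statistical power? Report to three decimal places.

Power ≈ 0.334

Noncentrality parameter: δ = d·√(n/2) = 0.24 × √(160/2) = 2.1466
Critical value for a two-sided test at α = 0.01: z_{α/2} = 2.576.
Power = Φ(δ − 2.576) + Φ(−δ − 2.576) = Φ(-0.429) + Φ(-4.722) = 0.3339 + 0.0000 = 0.3339.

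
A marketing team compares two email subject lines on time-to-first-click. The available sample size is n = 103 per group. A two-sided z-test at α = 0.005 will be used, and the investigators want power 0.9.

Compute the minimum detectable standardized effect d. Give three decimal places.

Required noncentrality: δ = z_{0.0025} + z_{0.10} = 2.807 + 1.282 = 4.089.
(The second rejection-region term Φ(−δ − z_{α/2}) is negligible and dropped.)
δ = d·√(n/2) ⇒ d = δ/√(n/2) = 4.089/√(103/2) = 0.5697.

d ≈ 0.570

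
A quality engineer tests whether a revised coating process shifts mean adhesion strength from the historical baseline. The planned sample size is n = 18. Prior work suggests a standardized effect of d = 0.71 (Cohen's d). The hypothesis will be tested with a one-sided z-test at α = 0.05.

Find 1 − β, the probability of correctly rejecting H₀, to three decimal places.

Power ≈ 0.914

Noncentrality parameter: λ = d·√n = 0.71 × √18 = 3.0123
Critical value for a one-sided test at α = 0.05: z_α = 1.645.
Power = P(Z > 1.645 − λ) = Φ(1.367) = 0.9143.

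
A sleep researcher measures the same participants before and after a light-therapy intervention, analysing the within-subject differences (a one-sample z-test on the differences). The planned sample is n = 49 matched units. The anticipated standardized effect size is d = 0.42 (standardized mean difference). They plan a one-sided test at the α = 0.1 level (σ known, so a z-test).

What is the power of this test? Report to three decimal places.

Noncentrality parameter: δ = d·√n = 0.42 × √49 = 2.9400
Critical value for a one-sided test at α = 0.1: z_α = 1.282.
Power = Φ(δ − 1.282) = Φ(1.658) = 0.9514.

Power ≈ 0.951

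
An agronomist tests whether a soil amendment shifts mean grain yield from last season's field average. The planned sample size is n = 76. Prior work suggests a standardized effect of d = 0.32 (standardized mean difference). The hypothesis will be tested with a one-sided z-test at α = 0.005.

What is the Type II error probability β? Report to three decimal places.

β ≈ 0.415

Noncentrality parameter: λ = d·√n = 0.32 × √76 = 2.7897
Critical value for a one-sided test at α = 0.005: z_α = 2.576.
Power = Φ(λ − 2.576) = Φ(0.214) = 0.5847.
Type II error: β = 1 − power = 1 − 0.5847 = 0.4153.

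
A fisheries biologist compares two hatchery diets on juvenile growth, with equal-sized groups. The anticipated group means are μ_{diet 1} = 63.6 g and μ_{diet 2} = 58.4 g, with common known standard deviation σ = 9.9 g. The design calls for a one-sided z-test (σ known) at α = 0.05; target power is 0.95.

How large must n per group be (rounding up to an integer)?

n = 79 per group

Standardized effect: d = |μ_{diet 1} − μ_{diet 2}| / σ = |63.6 − 58.4| / 9.9 = 0.5253
Set Φ(δ − 1.645) = 0.95; then δ − 1.645 = Φ⁻¹(0.95) = 1.645, giving δ = 3.290.
δ = d·√(n/2) ⇒ n = 2(δ/d)² = 2 × (3.290 / 0.5253)² = 78.45.
Rounding up, n = 79 per group.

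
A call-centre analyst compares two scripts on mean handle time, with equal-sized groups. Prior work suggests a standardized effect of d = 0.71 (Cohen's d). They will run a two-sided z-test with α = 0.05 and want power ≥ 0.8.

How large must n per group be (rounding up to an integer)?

n = 32 per group

Set Φ(δ − 1.960) = 0.8; then δ − 1.960 = Φ⁻¹(0.8) = 0.842, giving δ = 2.802.
(Ignoring the negligible lower-tail rejection probability gives the usual closed-form inversion.)
δ = d·√(n/2) ⇒ n = 2(δ/d)² = 2 × (2.802 / 0.71)² = 31.14.
Round up to the next whole unit.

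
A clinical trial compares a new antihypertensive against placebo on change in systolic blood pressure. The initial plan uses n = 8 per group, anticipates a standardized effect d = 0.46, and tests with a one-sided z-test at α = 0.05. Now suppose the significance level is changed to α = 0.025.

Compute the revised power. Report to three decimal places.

Power ≈ 0.149

δ = d·√(n/2) = 0.46 × √(8/2) = 0.9200 (unchanged). New critical value: z_{0.025} = 1.960.
Revised power = Φ(δ − 1.960) = Φ(-1.040) = 0.1492.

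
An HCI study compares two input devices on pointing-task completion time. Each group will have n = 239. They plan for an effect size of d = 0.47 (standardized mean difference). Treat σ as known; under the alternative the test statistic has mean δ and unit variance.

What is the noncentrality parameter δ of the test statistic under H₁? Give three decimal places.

The noncentrality parameter scales effect size by the design's sample-size factor: δ = d·√(n/2) = 0.47 × √(239/2) = 5.1379

δ ≈ 5.138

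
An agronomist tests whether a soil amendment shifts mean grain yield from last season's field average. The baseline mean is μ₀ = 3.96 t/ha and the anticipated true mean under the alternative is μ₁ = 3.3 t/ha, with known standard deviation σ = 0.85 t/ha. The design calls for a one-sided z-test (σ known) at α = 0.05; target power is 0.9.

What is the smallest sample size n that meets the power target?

n = 15

Standardized effect: d = |μ₁ − μ₀| / σ = |3.3 − 3.96| / 0.85 = 0.7765
For power 0.9 need Φ(δ − z_{0.05}) = 0.9, so δ = z_{0.05} + z_{0.10} = 1.645 + 1.282 = 2.926.
δ = d·√n ⇒ n = (δ/d)² = (2.926 / 0.7765)² = 14.20.
Rounding up, n = 15.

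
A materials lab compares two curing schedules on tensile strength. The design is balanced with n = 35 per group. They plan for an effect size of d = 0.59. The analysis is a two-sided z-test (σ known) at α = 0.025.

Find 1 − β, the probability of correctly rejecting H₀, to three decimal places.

Power ≈ 0.590

Noncentrality parameter: δ = d·√(n/2) = 0.59 × √(35/2) = 2.4681
Critical value for a two-sided test at α = 0.025: z_{α/2} = 2.241.
Power = Φ(δ − 2.241) + Φ(−δ − 2.241) = Φ(0.227) + Φ(-4.710) = 0.5897 + 0.0000 = 0.5897.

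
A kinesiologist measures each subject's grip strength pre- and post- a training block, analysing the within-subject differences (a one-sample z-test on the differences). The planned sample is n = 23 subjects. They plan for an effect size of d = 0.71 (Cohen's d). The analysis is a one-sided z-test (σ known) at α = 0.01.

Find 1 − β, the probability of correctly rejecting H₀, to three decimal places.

Noncentrality parameter: λ = d·√n = 0.71 × √23 = 3.4050
Critical value for a one-sided test at α = 0.01: z_α = 2.326.
Power = Φ(λ − 2.326) = Φ(1.079) = 0.8596.

Power ≈ 0.860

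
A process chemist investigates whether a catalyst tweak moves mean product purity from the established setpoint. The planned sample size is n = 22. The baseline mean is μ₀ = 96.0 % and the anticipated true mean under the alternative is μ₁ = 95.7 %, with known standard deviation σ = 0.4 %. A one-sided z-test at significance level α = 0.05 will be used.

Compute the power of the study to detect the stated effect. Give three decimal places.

Standardized effect: d = |μ₁ − μ₀| / σ = |95.7 − 96.0| / 0.4 = 0.7500
Noncentrality parameter: δ = d·√n = 0.7500 × √22 = 3.5178
One-sided α = 0.05 → critical value z_{0.05} = 1.645.
Power = Φ(δ − 1.645) = Φ(1.873) = 0.9695.

Power ≈ 0.969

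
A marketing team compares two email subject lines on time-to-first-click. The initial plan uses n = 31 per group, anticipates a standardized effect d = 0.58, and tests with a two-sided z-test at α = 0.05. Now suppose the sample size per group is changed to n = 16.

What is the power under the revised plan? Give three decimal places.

Power ≈ 0.375

With n = 16 per group: δ = d·√(n/2) = 0.58 × √(16/2) = 1.6405. Critical value z_{0.025} = 1.960.
Revised power = Φ(δ − 1.960) + Φ(−δ − 1.960) = Φ(-0.319) + Φ(-3.600) = 0.3747 + 0.0002 = 0.3748.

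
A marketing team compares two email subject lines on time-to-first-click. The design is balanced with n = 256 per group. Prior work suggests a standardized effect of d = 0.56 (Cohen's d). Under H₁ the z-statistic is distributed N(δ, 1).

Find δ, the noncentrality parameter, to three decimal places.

δ ≈ 6.336

δ = d·√(n/2) = 0.56 × √(256/2) = 6.3357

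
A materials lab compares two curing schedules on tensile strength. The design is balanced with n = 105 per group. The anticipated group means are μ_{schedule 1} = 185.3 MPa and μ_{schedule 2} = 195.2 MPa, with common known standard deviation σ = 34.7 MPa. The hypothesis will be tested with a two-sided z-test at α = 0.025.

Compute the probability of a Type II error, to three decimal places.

β ≈ 0.569

Standardized effect: d = |μ_{schedule 1} − μ_{schedule 2}| / σ = |185.3 − 195.2| / 34.7 = 0.2853
Noncentrality parameter: δ = d·√(n/2) = 0.2853 × √(105/2) = 2.0672
Critical value for a two-sided test at α = 0.025: z_{α/2} = 2.241.
Power = Φ(δ − 2.241) + Φ(−δ − 2.241) = Φ(-0.174) + Φ(-4.309) = 0.4309 + 0.0000 = 0.4309.
Type II error: β = 1 − power = 1 − 0.4309 = 0.5691.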